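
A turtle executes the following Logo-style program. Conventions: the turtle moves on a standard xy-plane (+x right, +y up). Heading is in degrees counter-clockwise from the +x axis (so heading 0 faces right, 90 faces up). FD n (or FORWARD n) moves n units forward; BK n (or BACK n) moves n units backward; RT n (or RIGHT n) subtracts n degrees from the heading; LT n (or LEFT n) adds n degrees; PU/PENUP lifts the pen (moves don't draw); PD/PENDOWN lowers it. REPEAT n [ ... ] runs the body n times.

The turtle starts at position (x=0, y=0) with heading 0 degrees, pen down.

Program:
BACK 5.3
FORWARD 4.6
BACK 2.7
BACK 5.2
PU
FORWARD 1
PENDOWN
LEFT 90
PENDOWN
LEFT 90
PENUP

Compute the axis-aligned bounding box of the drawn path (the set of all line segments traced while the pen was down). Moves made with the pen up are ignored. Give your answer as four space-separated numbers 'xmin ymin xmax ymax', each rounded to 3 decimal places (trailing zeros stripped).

Answer: -8.6 0 0 0

Derivation:
Executing turtle program step by step:
Start: pos=(0,0), heading=0, pen down
BK 5.3: (0,0) -> (-5.3,0) [heading=0, draw]
FD 4.6: (-5.3,0) -> (-0.7,0) [heading=0, draw]
BK 2.7: (-0.7,0) -> (-3.4,0) [heading=0, draw]
BK 5.2: (-3.4,0) -> (-8.6,0) [heading=0, draw]
PU: pen up
FD 1: (-8.6,0) -> (-7.6,0) [heading=0, move]
PD: pen down
LT 90: heading 0 -> 90
PD: pen down
LT 90: heading 90 -> 180
PU: pen up
Final: pos=(-7.6,0), heading=180, 4 segment(s) drawn

Segment endpoints: x in {-8.6, -5.3, -3.4, -0.7, 0}, y in {0}
xmin=-8.6, ymin=0, xmax=0, ymax=0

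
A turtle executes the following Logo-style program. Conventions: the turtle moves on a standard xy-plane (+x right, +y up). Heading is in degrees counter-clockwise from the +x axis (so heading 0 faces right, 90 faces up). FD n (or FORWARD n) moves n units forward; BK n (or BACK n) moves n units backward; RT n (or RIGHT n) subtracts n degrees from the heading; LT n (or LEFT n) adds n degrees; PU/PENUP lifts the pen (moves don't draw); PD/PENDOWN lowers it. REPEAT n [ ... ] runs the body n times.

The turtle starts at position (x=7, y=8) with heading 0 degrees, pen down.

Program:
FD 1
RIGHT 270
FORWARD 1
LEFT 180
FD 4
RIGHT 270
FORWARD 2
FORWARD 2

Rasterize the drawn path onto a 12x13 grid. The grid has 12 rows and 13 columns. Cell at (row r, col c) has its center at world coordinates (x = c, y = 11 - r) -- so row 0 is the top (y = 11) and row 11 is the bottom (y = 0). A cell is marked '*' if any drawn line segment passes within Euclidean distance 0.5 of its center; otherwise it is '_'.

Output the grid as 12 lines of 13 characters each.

Segment 0: (7,8) -> (8,8)
Segment 1: (8,8) -> (8,9)
Segment 2: (8,9) -> (8,5)
Segment 3: (8,5) -> (10,5)
Segment 4: (10,5) -> (12,5)

Answer: _____________
_____________
________*____
_______**____
________*____
________*____
________*****
_____________
_____________
_____________
_____________
_____________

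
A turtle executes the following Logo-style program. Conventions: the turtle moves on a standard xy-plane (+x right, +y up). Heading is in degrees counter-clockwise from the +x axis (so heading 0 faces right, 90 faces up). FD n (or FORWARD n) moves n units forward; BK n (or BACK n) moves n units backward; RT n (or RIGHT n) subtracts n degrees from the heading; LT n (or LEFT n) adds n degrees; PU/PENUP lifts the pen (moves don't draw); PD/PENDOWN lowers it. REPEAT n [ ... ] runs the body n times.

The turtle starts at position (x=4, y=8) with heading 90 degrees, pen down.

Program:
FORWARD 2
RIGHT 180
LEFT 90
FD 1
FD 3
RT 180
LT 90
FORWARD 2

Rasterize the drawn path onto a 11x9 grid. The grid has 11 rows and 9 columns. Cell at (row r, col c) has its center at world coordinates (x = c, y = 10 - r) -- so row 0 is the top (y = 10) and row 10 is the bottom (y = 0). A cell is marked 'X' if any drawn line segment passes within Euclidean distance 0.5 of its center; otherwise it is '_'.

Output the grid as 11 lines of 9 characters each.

Segment 0: (4,8) -> (4,10)
Segment 1: (4,10) -> (5,10)
Segment 2: (5,10) -> (8,10)
Segment 3: (8,10) -> (8,8)

Answer: ____XXXXX
____X___X
____X___X
_________
_________
_________
_________
_________
_________
_________
_________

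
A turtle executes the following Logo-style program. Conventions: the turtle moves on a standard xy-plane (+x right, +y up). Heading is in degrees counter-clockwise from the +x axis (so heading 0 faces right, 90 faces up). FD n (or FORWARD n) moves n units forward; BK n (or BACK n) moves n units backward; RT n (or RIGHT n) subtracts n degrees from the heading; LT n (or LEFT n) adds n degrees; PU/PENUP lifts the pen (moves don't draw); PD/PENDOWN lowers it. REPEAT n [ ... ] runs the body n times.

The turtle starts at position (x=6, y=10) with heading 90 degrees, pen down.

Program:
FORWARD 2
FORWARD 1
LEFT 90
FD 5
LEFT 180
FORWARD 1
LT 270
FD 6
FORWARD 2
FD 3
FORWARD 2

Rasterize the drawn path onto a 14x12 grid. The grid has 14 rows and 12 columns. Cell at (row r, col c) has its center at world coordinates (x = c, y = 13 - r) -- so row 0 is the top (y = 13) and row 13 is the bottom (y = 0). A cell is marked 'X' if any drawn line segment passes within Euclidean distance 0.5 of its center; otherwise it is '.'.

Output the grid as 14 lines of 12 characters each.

Segment 0: (6,10) -> (6,12)
Segment 1: (6,12) -> (6,13)
Segment 2: (6,13) -> (1,13)
Segment 3: (1,13) -> (2,13)
Segment 4: (2,13) -> (2,7)
Segment 5: (2,7) -> (2,5)
Segment 6: (2,5) -> (2,2)
Segment 7: (2,2) -> (2,0)

Answer: .XXXXXX.....
..X...X.....
..X...X.....
..X...X.....
..X.........
..X.........
..X.........
..X.........
..X.........
..X.........
..X.........
..X.........
..X.........
..X.........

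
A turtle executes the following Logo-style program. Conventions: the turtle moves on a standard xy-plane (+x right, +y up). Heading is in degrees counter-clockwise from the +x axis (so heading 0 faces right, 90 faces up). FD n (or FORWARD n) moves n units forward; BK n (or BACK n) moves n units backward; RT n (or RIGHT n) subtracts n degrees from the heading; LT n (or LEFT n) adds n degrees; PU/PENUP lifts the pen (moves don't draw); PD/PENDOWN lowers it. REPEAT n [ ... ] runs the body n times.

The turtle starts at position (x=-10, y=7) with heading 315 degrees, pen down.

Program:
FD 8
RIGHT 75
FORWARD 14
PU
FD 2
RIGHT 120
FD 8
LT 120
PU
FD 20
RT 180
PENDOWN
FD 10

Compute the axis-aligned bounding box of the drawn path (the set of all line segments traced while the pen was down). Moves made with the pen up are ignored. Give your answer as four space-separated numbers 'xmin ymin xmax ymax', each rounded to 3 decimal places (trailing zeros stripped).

Executing turtle program step by step:
Start: pos=(-10,7), heading=315, pen down
FD 8: (-10,7) -> (-4.343,1.343) [heading=315, draw]
RT 75: heading 315 -> 240
FD 14: (-4.343,1.343) -> (-11.343,-10.781) [heading=240, draw]
PU: pen up
FD 2: (-11.343,-10.781) -> (-12.343,-12.513) [heading=240, move]
RT 120: heading 240 -> 120
FD 8: (-12.343,-12.513) -> (-16.343,-5.585) [heading=120, move]
LT 120: heading 120 -> 240
PU: pen up
FD 20: (-16.343,-5.585) -> (-26.343,-22.906) [heading=240, move]
RT 180: heading 240 -> 60
PD: pen down
FD 10: (-26.343,-22.906) -> (-21.343,-14.245) [heading=60, draw]
Final: pos=(-21.343,-14.245), heading=60, 3 segment(s) drawn

Segment endpoints: x in {-26.343, -21.343, -11.343, -10, -4.343}, y in {-22.906, -14.245, -10.781, 1.343, 7}
xmin=-26.343, ymin=-22.906, xmax=-4.343, ymax=7

Answer: -26.343 -22.906 -4.343 7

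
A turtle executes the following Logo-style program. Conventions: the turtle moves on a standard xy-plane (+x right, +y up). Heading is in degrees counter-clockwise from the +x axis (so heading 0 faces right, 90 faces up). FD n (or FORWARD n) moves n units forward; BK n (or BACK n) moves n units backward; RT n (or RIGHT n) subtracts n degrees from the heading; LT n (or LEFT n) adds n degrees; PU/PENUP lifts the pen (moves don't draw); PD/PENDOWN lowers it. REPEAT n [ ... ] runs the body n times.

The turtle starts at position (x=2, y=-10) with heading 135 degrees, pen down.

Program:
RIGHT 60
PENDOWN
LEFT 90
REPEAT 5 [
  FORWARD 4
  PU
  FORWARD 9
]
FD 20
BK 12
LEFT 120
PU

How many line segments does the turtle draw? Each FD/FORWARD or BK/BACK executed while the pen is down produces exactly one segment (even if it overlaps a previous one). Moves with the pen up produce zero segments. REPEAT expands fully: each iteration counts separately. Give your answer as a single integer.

Answer: 1

Derivation:
Executing turtle program step by step:
Start: pos=(2,-10), heading=135, pen down
RT 60: heading 135 -> 75
PD: pen down
LT 90: heading 75 -> 165
REPEAT 5 [
  -- iteration 1/5 --
  FD 4: (2,-10) -> (-1.864,-8.965) [heading=165, draw]
  PU: pen up
  FD 9: (-1.864,-8.965) -> (-10.557,-6.635) [heading=165, move]
  -- iteration 2/5 --
  FD 4: (-10.557,-6.635) -> (-14.421,-5.6) [heading=165, move]
  PU: pen up
  FD 9: (-14.421,-5.6) -> (-23.114,-3.271) [heading=165, move]
  -- iteration 3/5 --
  FD 4: (-23.114,-3.271) -> (-26.978,-2.235) [heading=165, move]
  PU: pen up
  FD 9: (-26.978,-2.235) -> (-35.671,0.094) [heading=165, move]
  -- iteration 4/5 --
  FD 4: (-35.671,0.094) -> (-39.535,1.129) [heading=165, move]
  PU: pen up
  FD 9: (-39.535,1.129) -> (-48.228,3.459) [heading=165, move]
  -- iteration 5/5 --
  FD 4: (-48.228,3.459) -> (-52.092,4.494) [heading=165, move]
  PU: pen up
  FD 9: (-52.092,4.494) -> (-60.785,6.823) [heading=165, move]
]
FD 20: (-60.785,6.823) -> (-80.104,12) [heading=165, move]
BK 12: (-80.104,12) -> (-68.513,8.894) [heading=165, move]
LT 120: heading 165 -> 285
PU: pen up
Final: pos=(-68.513,8.894), heading=285, 1 segment(s) drawn
Segments drawn: 1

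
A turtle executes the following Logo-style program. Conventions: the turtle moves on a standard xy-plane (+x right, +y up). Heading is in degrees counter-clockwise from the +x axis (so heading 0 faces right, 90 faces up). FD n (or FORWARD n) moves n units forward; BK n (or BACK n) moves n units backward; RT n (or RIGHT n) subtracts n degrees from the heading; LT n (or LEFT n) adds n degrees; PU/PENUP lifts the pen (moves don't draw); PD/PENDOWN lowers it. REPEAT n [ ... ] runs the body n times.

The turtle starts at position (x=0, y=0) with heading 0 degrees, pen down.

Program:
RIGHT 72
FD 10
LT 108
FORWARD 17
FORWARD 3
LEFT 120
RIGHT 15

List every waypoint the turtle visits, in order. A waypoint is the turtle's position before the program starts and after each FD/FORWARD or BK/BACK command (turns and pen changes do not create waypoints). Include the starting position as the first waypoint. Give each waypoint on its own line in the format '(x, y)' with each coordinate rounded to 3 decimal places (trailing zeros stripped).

Executing turtle program step by step:
Start: pos=(0,0), heading=0, pen down
RT 72: heading 0 -> 288
FD 10: (0,0) -> (3.09,-9.511) [heading=288, draw]
LT 108: heading 288 -> 36
FD 17: (3.09,-9.511) -> (16.843,0.482) [heading=36, draw]
FD 3: (16.843,0.482) -> (19.271,2.245) [heading=36, draw]
LT 120: heading 36 -> 156
RT 15: heading 156 -> 141
Final: pos=(19.271,2.245), heading=141, 3 segment(s) drawn
Waypoints (4 total):
(0, 0)
(3.09, -9.511)
(16.843, 0.482)
(19.271, 2.245)

Answer: (0, 0)
(3.09, -9.511)
(16.843, 0.482)
(19.271, 2.245)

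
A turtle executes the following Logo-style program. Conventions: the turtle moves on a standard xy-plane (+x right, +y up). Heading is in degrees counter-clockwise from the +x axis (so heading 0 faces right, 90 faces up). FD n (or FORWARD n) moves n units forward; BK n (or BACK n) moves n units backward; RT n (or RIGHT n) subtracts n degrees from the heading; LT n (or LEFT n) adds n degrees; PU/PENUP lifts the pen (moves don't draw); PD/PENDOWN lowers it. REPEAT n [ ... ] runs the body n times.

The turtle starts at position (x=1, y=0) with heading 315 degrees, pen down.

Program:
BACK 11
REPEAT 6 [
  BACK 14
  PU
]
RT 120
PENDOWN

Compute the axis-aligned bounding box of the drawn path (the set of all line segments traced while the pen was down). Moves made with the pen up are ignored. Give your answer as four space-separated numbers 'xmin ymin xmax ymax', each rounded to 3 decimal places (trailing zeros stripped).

Executing turtle program step by step:
Start: pos=(1,0), heading=315, pen down
BK 11: (1,0) -> (-6.778,7.778) [heading=315, draw]
REPEAT 6 [
  -- iteration 1/6 --
  BK 14: (-6.778,7.778) -> (-16.678,17.678) [heading=315, draw]
  PU: pen up
  -- iteration 2/6 --
  BK 14: (-16.678,17.678) -> (-26.577,27.577) [heading=315, move]
  PU: pen up
  -- iteration 3/6 --
  BK 14: (-26.577,27.577) -> (-36.477,37.477) [heading=315, move]
  PU: pen up
  -- iteration 4/6 --
  BK 14: (-36.477,37.477) -> (-46.376,47.376) [heading=315, move]
  PU: pen up
  -- iteration 5/6 --
  BK 14: (-46.376,47.376) -> (-56.276,57.276) [heading=315, move]
  PU: pen up
  -- iteration 6/6 --
  BK 14: (-56.276,57.276) -> (-66.175,67.175) [heading=315, move]
  PU: pen up
]
RT 120: heading 315 -> 195
PD: pen down
Final: pos=(-66.175,67.175), heading=195, 2 segment(s) drawn

Segment endpoints: x in {-16.678, -6.778, 1}, y in {0, 7.778, 17.678}
xmin=-16.678, ymin=0, xmax=1, ymax=17.678

Answer: -16.678 0 1 17.678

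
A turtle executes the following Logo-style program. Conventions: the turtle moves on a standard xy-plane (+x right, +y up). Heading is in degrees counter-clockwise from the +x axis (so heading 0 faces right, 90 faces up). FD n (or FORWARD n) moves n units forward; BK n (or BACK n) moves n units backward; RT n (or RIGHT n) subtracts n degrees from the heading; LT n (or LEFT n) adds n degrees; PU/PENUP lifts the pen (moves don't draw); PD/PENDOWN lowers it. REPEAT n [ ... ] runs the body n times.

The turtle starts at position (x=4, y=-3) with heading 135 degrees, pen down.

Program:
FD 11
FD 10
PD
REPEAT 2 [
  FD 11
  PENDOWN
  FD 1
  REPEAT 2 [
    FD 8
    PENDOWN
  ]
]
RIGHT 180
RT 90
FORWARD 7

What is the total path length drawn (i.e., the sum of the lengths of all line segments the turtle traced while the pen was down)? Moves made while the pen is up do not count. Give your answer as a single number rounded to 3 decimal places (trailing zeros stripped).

Answer: 84

Derivation:
Executing turtle program step by step:
Start: pos=(4,-3), heading=135, pen down
FD 11: (4,-3) -> (-3.778,4.778) [heading=135, draw]
FD 10: (-3.778,4.778) -> (-10.849,11.849) [heading=135, draw]
PD: pen down
REPEAT 2 [
  -- iteration 1/2 --
  FD 11: (-10.849,11.849) -> (-18.627,19.627) [heading=135, draw]
  PD: pen down
  FD 1: (-18.627,19.627) -> (-19.335,20.335) [heading=135, draw]
  REPEAT 2 [
    -- iteration 1/2 --
    FD 8: (-19.335,20.335) -> (-24.991,25.991) [heading=135, draw]
    PD: pen down
    -- iteration 2/2 --
    FD 8: (-24.991,25.991) -> (-30.648,31.648) [heading=135, draw]
    PD: pen down
  ]
  -- iteration 2/2 --
  FD 11: (-30.648,31.648) -> (-38.426,39.426) [heading=135, draw]
  PD: pen down
  FD 1: (-38.426,39.426) -> (-39.134,40.134) [heading=135, draw]
  REPEAT 2 [
    -- iteration 1/2 --
    FD 8: (-39.134,40.134) -> (-44.79,45.79) [heading=135, draw]
    PD: pen down
    -- iteration 2/2 --
    FD 8: (-44.79,45.79) -> (-50.447,51.447) [heading=135, draw]
    PD: pen down
  ]
]
RT 180: heading 135 -> 315
RT 90: heading 315 -> 225
FD 7: (-50.447,51.447) -> (-55.397,46.497) [heading=225, draw]
Final: pos=(-55.397,46.497), heading=225, 11 segment(s) drawn

Segment lengths:
  seg 1: (4,-3) -> (-3.778,4.778), length = 11
  seg 2: (-3.778,4.778) -> (-10.849,11.849), length = 10
  seg 3: (-10.849,11.849) -> (-18.627,19.627), length = 11
  seg 4: (-18.627,19.627) -> (-19.335,20.335), length = 1
  seg 5: (-19.335,20.335) -> (-24.991,25.991), length = 8
  seg 6: (-24.991,25.991) -> (-30.648,31.648), length = 8
  seg 7: (-30.648,31.648) -> (-38.426,39.426), length = 11
  seg 8: (-38.426,39.426) -> (-39.134,40.134), length = 1
  seg 9: (-39.134,40.134) -> (-44.79,45.79), length = 8
  seg 10: (-44.79,45.79) -> (-50.447,51.447), length = 8
  seg 11: (-50.447,51.447) -> (-55.397,46.497), length = 7
Total = 84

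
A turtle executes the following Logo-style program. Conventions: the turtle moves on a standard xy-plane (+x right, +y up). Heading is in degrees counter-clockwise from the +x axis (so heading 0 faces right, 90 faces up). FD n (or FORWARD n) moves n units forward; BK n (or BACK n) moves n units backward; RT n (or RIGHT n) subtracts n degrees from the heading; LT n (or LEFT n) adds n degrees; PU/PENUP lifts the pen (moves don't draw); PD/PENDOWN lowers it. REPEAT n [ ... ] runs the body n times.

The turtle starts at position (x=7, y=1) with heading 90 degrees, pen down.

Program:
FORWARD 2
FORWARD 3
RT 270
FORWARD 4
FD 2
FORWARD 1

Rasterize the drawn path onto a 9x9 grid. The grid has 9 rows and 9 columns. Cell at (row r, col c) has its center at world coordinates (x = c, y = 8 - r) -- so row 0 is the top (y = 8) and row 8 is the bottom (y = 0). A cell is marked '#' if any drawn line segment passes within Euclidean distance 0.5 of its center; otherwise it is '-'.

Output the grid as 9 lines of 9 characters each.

Segment 0: (7,1) -> (7,3)
Segment 1: (7,3) -> (7,6)
Segment 2: (7,6) -> (3,6)
Segment 3: (3,6) -> (1,6)
Segment 4: (1,6) -> (0,6)

Answer: ---------
---------
########-
-------#-
-------#-
-------#-
-------#-
-------#-
---------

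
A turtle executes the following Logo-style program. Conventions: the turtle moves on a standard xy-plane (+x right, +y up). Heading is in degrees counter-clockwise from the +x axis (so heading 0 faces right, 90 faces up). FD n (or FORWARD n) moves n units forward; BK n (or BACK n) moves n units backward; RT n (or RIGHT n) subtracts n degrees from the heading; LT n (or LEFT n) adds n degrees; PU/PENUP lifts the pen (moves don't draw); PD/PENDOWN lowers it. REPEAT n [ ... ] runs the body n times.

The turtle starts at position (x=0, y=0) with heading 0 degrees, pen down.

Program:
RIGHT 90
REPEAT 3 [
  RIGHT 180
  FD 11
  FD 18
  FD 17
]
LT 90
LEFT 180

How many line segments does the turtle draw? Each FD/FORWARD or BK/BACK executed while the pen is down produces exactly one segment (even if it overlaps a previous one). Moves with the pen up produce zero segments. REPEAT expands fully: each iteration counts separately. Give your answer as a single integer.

Executing turtle program step by step:
Start: pos=(0,0), heading=0, pen down
RT 90: heading 0 -> 270
REPEAT 3 [
  -- iteration 1/3 --
  RT 180: heading 270 -> 90
  FD 11: (0,0) -> (0,11) [heading=90, draw]
  FD 18: (0,11) -> (0,29) [heading=90, draw]
  FD 17: (0,29) -> (0,46) [heading=90, draw]
  -- iteration 2/3 --
  RT 180: heading 90 -> 270
  FD 11: (0,46) -> (0,35) [heading=270, draw]
  FD 18: (0,35) -> (0,17) [heading=270, draw]
  FD 17: (0,17) -> (0,0) [heading=270, draw]
  -- iteration 3/3 --
  RT 180: heading 270 -> 90
  FD 11: (0,0) -> (0,11) [heading=90, draw]
  FD 18: (0,11) -> (0,29) [heading=90, draw]
  FD 17: (0,29) -> (0,46) [heading=90, draw]
]
LT 90: heading 90 -> 180
LT 180: heading 180 -> 0
Final: pos=(0,46), heading=0, 9 segment(s) drawn
Segments drawn: 9

Answer: 9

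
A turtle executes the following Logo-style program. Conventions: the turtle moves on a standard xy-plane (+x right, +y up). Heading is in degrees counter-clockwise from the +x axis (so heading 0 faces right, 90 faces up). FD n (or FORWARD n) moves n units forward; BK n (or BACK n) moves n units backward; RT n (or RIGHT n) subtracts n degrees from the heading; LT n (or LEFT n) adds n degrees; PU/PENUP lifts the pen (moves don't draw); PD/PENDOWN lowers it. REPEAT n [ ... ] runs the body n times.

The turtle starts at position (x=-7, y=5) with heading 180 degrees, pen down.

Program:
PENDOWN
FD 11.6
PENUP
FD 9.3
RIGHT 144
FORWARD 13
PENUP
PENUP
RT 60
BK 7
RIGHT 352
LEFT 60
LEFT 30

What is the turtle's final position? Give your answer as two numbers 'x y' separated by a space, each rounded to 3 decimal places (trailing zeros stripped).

Executing turtle program step by step:
Start: pos=(-7,5), heading=180, pen down
PD: pen down
FD 11.6: (-7,5) -> (-18.6,5) [heading=180, draw]
PU: pen up
FD 9.3: (-18.6,5) -> (-27.9,5) [heading=180, move]
RT 144: heading 180 -> 36
FD 13: (-27.9,5) -> (-17.383,12.641) [heading=36, move]
PU: pen up
PU: pen up
RT 60: heading 36 -> 336
BK 7: (-17.383,12.641) -> (-23.778,15.488) [heading=336, move]
RT 352: heading 336 -> 344
LT 60: heading 344 -> 44
LT 30: heading 44 -> 74
Final: pos=(-23.778,15.488), heading=74, 1 segment(s) drawn

Answer: -23.778 15.488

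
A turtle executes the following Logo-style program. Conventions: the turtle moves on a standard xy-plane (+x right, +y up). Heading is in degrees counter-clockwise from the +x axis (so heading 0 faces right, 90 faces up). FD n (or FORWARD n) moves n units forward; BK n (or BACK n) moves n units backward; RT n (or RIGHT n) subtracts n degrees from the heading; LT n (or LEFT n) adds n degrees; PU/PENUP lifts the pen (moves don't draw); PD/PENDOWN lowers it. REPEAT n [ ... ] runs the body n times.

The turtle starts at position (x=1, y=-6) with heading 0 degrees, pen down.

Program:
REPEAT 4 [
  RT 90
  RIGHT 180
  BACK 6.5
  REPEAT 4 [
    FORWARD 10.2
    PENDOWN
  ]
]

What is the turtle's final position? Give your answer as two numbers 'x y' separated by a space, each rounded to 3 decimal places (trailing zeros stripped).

Executing turtle program step by step:
Start: pos=(1,-6), heading=0, pen down
REPEAT 4 [
  -- iteration 1/4 --
  RT 90: heading 0 -> 270
  RT 180: heading 270 -> 90
  BK 6.5: (1,-6) -> (1,-12.5) [heading=90, draw]
  REPEAT 4 [
    -- iteration 1/4 --
    FD 10.2: (1,-12.5) -> (1,-2.3) [heading=90, draw]
    PD: pen down
    -- iteration 2/4 --
    FD 10.2: (1,-2.3) -> (1,7.9) [heading=90, draw]
    PD: pen down
    -- iteration 3/4 --
    FD 10.2: (1,7.9) -> (1,18.1) [heading=90, draw]
    PD: pen down
    -- iteration 4/4 --
    FD 10.2: (1,18.1) -> (1,28.3) [heading=90, draw]
    PD: pen down
  ]
  -- iteration 2/4 --
  RT 90: heading 90 -> 0
  RT 180: heading 0 -> 180
  BK 6.5: (1,28.3) -> (7.5,28.3) [heading=180, draw]
  REPEAT 4 [
    -- iteration 1/4 --
    FD 10.2: (7.5,28.3) -> (-2.7,28.3) [heading=180, draw]
    PD: pen down
    -- iteration 2/4 --
    FD 10.2: (-2.7,28.3) -> (-12.9,28.3) [heading=180, draw]
    PD: pen down
    -- iteration 3/4 --
    FD 10.2: (-12.9,28.3) -> (-23.1,28.3) [heading=180, draw]
    PD: pen down
    -- iteration 4/4 --
    FD 10.2: (-23.1,28.3) -> (-33.3,28.3) [heading=180, draw]
    PD: pen down
  ]
  -- iteration 3/4 --
  RT 90: heading 180 -> 90
  RT 180: heading 90 -> 270
  BK 6.5: (-33.3,28.3) -> (-33.3,34.8) [heading=270, draw]
  REPEAT 4 [
    -- iteration 1/4 --
    FD 10.2: (-33.3,34.8) -> (-33.3,24.6) [heading=270, draw]
    PD: pen down
    -- iteration 2/4 --
    FD 10.2: (-33.3,24.6) -> (-33.3,14.4) [heading=270, draw]
    PD: pen down
    -- iteration 3/4 --
    FD 10.2: (-33.3,14.4) -> (-33.3,4.2) [heading=270, draw]
    PD: pen down
    -- iteration 4/4 --
    FD 10.2: (-33.3,4.2) -> (-33.3,-6) [heading=270, draw]
    PD: pen down
  ]
  -- iteration 4/4 --
  RT 90: heading 270 -> 180
  RT 180: heading 180 -> 0
  BK 6.5: (-33.3,-6) -> (-39.8,-6) [heading=0, draw]
  REPEAT 4 [
    -- iteration 1/4 --
    FD 10.2: (-39.8,-6) -> (-29.6,-6) [heading=0, draw]
    PD: pen down
    -- iteration 2/4 --
    FD 10.2: (-29.6,-6) -> (-19.4,-6) [heading=0, draw]
    PD: pen down
    -- iteration 3/4 --
    FD 10.2: (-19.4,-6) -> (-9.2,-6) [heading=0, draw]
    PD: pen down
    -- iteration 4/4 --
    FD 10.2: (-9.2,-6) -> (1,-6) [heading=0, draw]
    PD: pen down
  ]
]
Final: pos=(1,-6), heading=0, 20 segment(s) drawn

Answer: 1 -6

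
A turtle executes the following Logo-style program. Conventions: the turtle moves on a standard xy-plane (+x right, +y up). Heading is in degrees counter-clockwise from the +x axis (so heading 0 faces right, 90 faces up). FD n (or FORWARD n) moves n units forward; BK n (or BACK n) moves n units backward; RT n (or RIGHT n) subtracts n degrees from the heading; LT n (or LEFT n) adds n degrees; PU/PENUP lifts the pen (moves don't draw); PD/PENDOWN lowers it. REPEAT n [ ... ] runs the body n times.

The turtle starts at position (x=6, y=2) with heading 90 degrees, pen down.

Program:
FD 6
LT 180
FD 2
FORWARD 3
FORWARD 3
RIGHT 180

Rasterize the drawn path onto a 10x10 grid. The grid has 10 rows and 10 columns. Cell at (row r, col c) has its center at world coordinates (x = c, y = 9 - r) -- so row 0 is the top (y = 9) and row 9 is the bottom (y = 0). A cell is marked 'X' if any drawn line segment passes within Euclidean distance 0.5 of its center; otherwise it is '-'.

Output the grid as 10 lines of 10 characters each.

Segment 0: (6,2) -> (6,8)
Segment 1: (6,8) -> (6,6)
Segment 2: (6,6) -> (6,3)
Segment 3: (6,3) -> (6,0)

Answer: ----------
------X---
------X---
------X---
------X---
------X---
------X---
------X---
------X---
------X---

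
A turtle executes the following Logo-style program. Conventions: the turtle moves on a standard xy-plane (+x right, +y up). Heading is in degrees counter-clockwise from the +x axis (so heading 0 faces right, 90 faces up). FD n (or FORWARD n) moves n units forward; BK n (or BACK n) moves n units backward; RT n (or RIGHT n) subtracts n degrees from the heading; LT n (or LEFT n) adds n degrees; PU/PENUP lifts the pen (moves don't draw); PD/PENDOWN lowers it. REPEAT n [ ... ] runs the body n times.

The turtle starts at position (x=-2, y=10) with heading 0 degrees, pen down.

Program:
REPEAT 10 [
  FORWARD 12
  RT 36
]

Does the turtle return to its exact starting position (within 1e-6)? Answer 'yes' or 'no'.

Executing turtle program step by step:
Start: pos=(-2,10), heading=0, pen down
REPEAT 10 [
  -- iteration 1/10 --
  FD 12: (-2,10) -> (10,10) [heading=0, draw]
  RT 36: heading 0 -> 324
  -- iteration 2/10 --
  FD 12: (10,10) -> (19.708,2.947) [heading=324, draw]
  RT 36: heading 324 -> 288
  -- iteration 3/10 --
  FD 12: (19.708,2.947) -> (23.416,-8.466) [heading=288, draw]
  RT 36: heading 288 -> 252
  -- iteration 4/10 --
  FD 12: (23.416,-8.466) -> (19.708,-19.879) [heading=252, draw]
  RT 36: heading 252 -> 216
  -- iteration 5/10 --
  FD 12: (19.708,-19.879) -> (10,-26.932) [heading=216, draw]
  RT 36: heading 216 -> 180
  -- iteration 6/10 --
  FD 12: (10,-26.932) -> (-2,-26.932) [heading=180, draw]
  RT 36: heading 180 -> 144
  -- iteration 7/10 --
  FD 12: (-2,-26.932) -> (-11.708,-19.879) [heading=144, draw]
  RT 36: heading 144 -> 108
  -- iteration 8/10 --
  FD 12: (-11.708,-19.879) -> (-15.416,-8.466) [heading=108, draw]
  RT 36: heading 108 -> 72
  -- iteration 9/10 --
  FD 12: (-15.416,-8.466) -> (-11.708,2.947) [heading=72, draw]
  RT 36: heading 72 -> 36
  -- iteration 10/10 --
  FD 12: (-11.708,2.947) -> (-2,10) [heading=36, draw]
  RT 36: heading 36 -> 0
]
Final: pos=(-2,10), heading=0, 10 segment(s) drawn

Start position: (-2, 10)
Final position: (-2, 10)
Distance = 0; < 1e-6 -> CLOSED

Answer: yes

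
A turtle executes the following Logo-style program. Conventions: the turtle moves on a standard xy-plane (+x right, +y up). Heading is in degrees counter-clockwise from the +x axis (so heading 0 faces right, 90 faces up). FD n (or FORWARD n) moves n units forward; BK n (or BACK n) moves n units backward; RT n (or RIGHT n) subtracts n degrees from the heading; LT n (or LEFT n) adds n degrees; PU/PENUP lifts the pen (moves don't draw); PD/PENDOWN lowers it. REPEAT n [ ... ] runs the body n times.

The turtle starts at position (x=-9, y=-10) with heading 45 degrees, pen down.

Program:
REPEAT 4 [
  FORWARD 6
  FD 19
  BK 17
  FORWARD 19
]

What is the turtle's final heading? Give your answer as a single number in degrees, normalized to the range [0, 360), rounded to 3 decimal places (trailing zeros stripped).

Answer: 45

Derivation:
Executing turtle program step by step:
Start: pos=(-9,-10), heading=45, pen down
REPEAT 4 [
  -- iteration 1/4 --
  FD 6: (-9,-10) -> (-4.757,-5.757) [heading=45, draw]
  FD 19: (-4.757,-5.757) -> (8.678,7.678) [heading=45, draw]
  BK 17: (8.678,7.678) -> (-3.343,-4.343) [heading=45, draw]
  FD 19: (-3.343,-4.343) -> (10.092,9.092) [heading=45, draw]
  -- iteration 2/4 --
  FD 6: (10.092,9.092) -> (14.335,13.335) [heading=45, draw]
  FD 19: (14.335,13.335) -> (27.77,26.77) [heading=45, draw]
  BK 17: (27.77,26.77) -> (15.749,14.749) [heading=45, draw]
  FD 19: (15.749,14.749) -> (29.184,28.184) [heading=45, draw]
  -- iteration 3/4 --
  FD 6: (29.184,28.184) -> (33.426,32.426) [heading=45, draw]
  FD 19: (33.426,32.426) -> (46.861,45.861) [heading=45, draw]
  BK 17: (46.861,45.861) -> (34.841,33.841) [heading=45, draw]
  FD 19: (34.841,33.841) -> (48.276,47.276) [heading=45, draw]
  -- iteration 4/4 --
  FD 6: (48.276,47.276) -> (52.518,51.518) [heading=45, draw]
  FD 19: (52.518,51.518) -> (65.953,64.953) [heading=45, draw]
  BK 17: (65.953,64.953) -> (53.933,52.933) [heading=45, draw]
  FD 19: (53.933,52.933) -> (67.368,66.368) [heading=45, draw]
]
Final: pos=(67.368,66.368), heading=45, 16 segment(s) drawn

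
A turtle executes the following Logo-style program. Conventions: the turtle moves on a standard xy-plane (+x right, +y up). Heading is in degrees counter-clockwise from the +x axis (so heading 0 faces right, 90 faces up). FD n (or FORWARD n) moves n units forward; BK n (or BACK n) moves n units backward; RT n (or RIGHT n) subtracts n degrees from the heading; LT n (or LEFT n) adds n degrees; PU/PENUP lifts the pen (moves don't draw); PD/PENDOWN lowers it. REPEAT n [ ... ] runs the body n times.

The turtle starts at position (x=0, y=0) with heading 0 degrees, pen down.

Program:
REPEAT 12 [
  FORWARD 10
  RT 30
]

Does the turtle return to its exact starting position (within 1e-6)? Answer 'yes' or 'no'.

Executing turtle program step by step:
Start: pos=(0,0), heading=0, pen down
REPEAT 12 [
  -- iteration 1/12 --
  FD 10: (0,0) -> (10,0) [heading=0, draw]
  RT 30: heading 0 -> 330
  -- iteration 2/12 --
  FD 10: (10,0) -> (18.66,-5) [heading=330, draw]
  RT 30: heading 330 -> 300
  -- iteration 3/12 --
  FD 10: (18.66,-5) -> (23.66,-13.66) [heading=300, draw]
  RT 30: heading 300 -> 270
  -- iteration 4/12 --
  FD 10: (23.66,-13.66) -> (23.66,-23.66) [heading=270, draw]
  RT 30: heading 270 -> 240
  -- iteration 5/12 --
  FD 10: (23.66,-23.66) -> (18.66,-32.321) [heading=240, draw]
  RT 30: heading 240 -> 210
  -- iteration 6/12 --
  FD 10: (18.66,-32.321) -> (10,-37.321) [heading=210, draw]
  RT 30: heading 210 -> 180
  -- iteration 7/12 --
  FD 10: (10,-37.321) -> (0,-37.321) [heading=180, draw]
  RT 30: heading 180 -> 150
  -- iteration 8/12 --
  FD 10: (0,-37.321) -> (-8.66,-32.321) [heading=150, draw]
  RT 30: heading 150 -> 120
  -- iteration 9/12 --
  FD 10: (-8.66,-32.321) -> (-13.66,-23.66) [heading=120, draw]
  RT 30: heading 120 -> 90
  -- iteration 10/12 --
  FD 10: (-13.66,-23.66) -> (-13.66,-13.66) [heading=90, draw]
  RT 30: heading 90 -> 60
  -- iteration 11/12 --
  FD 10: (-13.66,-13.66) -> (-8.66,-5) [heading=60, draw]
  RT 30: heading 60 -> 30
  -- iteration 12/12 --
  FD 10: (-8.66,-5) -> (0,0) [heading=30, draw]
  RT 30: heading 30 -> 0
]
Final: pos=(0,0), heading=0, 12 segment(s) drawn

Start position: (0, 0)
Final position: (0, 0)
Distance = 0; < 1e-6 -> CLOSED

Answer: yes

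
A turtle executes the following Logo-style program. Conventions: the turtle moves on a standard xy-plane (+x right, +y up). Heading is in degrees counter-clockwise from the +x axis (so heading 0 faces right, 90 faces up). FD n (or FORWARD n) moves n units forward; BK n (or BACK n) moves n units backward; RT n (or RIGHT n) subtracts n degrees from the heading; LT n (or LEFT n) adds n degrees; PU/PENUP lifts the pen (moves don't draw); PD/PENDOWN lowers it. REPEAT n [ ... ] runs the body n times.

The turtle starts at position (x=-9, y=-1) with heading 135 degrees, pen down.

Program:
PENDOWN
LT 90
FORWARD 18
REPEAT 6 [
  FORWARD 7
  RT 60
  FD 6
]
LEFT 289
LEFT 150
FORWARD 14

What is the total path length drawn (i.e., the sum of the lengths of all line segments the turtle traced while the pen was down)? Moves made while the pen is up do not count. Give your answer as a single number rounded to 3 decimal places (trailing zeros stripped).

Answer: 110

Derivation:
Executing turtle program step by step:
Start: pos=(-9,-1), heading=135, pen down
PD: pen down
LT 90: heading 135 -> 225
FD 18: (-9,-1) -> (-21.728,-13.728) [heading=225, draw]
REPEAT 6 [
  -- iteration 1/6 --
  FD 7: (-21.728,-13.728) -> (-26.678,-18.678) [heading=225, draw]
  RT 60: heading 225 -> 165
  FD 6: (-26.678,-18.678) -> (-32.473,-17.125) [heading=165, draw]
  -- iteration 2/6 --
  FD 7: (-32.473,-17.125) -> (-39.235,-15.313) [heading=165, draw]
  RT 60: heading 165 -> 105
  FD 6: (-39.235,-15.313) -> (-40.788,-9.517) [heading=105, draw]
  -- iteration 3/6 --
  FD 7: (-40.788,-9.517) -> (-42.599,-2.756) [heading=105, draw]
  RT 60: heading 105 -> 45
  FD 6: (-42.599,-2.756) -> (-38.357,1.487) [heading=45, draw]
  -- iteration 4/6 --
  FD 7: (-38.357,1.487) -> (-33.407,6.436) [heading=45, draw]
  RT 60: heading 45 -> 345
  FD 6: (-33.407,6.436) -> (-27.611,4.883) [heading=345, draw]
  -- iteration 5/6 --
  FD 7: (-27.611,4.883) -> (-20.85,3.072) [heading=345, draw]
  RT 60: heading 345 -> 285
  FD 6: (-20.85,3.072) -> (-19.297,-2.724) [heading=285, draw]
  -- iteration 6/6 --
  FD 7: (-19.297,-2.724) -> (-17.485,-9.485) [heading=285, draw]
  RT 60: heading 285 -> 225
  FD 6: (-17.485,-9.485) -> (-21.728,-13.728) [heading=225, draw]
]
LT 289: heading 225 -> 154
LT 150: heading 154 -> 304
FD 14: (-21.728,-13.728) -> (-13.899,-25.334) [heading=304, draw]
Final: pos=(-13.899,-25.334), heading=304, 14 segment(s) drawn

Segment lengths:
  seg 1: (-9,-1) -> (-21.728,-13.728), length = 18
  seg 2: (-21.728,-13.728) -> (-26.678,-18.678), length = 7
  seg 3: (-26.678,-18.678) -> (-32.473,-17.125), length = 6
  seg 4: (-32.473,-17.125) -> (-39.235,-15.313), length = 7
  seg 5: (-39.235,-15.313) -> (-40.788,-9.517), length = 6
  seg 6: (-40.788,-9.517) -> (-42.599,-2.756), length = 7
  seg 7: (-42.599,-2.756) -> (-38.357,1.487), length = 6
  seg 8: (-38.357,1.487) -> (-33.407,6.436), length = 7
  seg 9: (-33.407,6.436) -> (-27.611,4.883), length = 6
  seg 10: (-27.611,4.883) -> (-20.85,3.072), length = 7
  seg 11: (-20.85,3.072) -> (-19.297,-2.724), length = 6
  seg 12: (-19.297,-2.724) -> (-17.485,-9.485), length = 7
  seg 13: (-17.485,-9.485) -> (-21.728,-13.728), length = 6
  seg 14: (-21.728,-13.728) -> (-13.899,-25.334), length = 14
Total = 110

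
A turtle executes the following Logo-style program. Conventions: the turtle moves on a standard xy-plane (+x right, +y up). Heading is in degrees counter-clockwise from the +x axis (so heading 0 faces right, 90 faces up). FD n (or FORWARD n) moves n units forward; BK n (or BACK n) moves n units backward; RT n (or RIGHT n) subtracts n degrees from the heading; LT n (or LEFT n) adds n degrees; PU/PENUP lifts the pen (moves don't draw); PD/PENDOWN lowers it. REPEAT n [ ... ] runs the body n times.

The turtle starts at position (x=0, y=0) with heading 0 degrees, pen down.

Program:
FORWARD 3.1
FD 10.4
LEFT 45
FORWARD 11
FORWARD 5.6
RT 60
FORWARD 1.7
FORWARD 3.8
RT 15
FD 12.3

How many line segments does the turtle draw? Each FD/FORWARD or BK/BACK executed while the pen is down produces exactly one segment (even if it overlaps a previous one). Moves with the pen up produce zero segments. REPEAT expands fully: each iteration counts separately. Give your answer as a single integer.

Answer: 7

Derivation:
Executing turtle program step by step:
Start: pos=(0,0), heading=0, pen down
FD 3.1: (0,0) -> (3.1,0) [heading=0, draw]
FD 10.4: (3.1,0) -> (13.5,0) [heading=0, draw]
LT 45: heading 0 -> 45
FD 11: (13.5,0) -> (21.278,7.778) [heading=45, draw]
FD 5.6: (21.278,7.778) -> (25.238,11.738) [heading=45, draw]
RT 60: heading 45 -> 345
FD 1.7: (25.238,11.738) -> (26.88,11.298) [heading=345, draw]
FD 3.8: (26.88,11.298) -> (30.551,10.314) [heading=345, draw]
RT 15: heading 345 -> 330
FD 12.3: (30.551,10.314) -> (41.203,4.164) [heading=330, draw]
Final: pos=(41.203,4.164), heading=330, 7 segment(s) drawn
Segments drawn: 7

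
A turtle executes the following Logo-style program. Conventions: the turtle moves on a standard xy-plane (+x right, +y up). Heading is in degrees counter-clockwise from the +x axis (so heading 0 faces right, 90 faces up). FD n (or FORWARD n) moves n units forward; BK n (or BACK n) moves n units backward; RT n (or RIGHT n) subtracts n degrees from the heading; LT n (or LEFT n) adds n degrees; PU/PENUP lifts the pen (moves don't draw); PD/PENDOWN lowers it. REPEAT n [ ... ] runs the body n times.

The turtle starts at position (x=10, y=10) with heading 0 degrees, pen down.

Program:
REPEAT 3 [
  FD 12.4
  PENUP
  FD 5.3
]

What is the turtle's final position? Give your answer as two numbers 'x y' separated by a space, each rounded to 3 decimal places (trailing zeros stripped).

Executing turtle program step by step:
Start: pos=(10,10), heading=0, pen down
REPEAT 3 [
  -- iteration 1/3 --
  FD 12.4: (10,10) -> (22.4,10) [heading=0, draw]
  PU: pen up
  FD 5.3: (22.4,10) -> (27.7,10) [heading=0, move]
  -- iteration 2/3 --
  FD 12.4: (27.7,10) -> (40.1,10) [heading=0, move]
  PU: pen up
  FD 5.3: (40.1,10) -> (45.4,10) [heading=0, move]
  -- iteration 3/3 --
  FD 12.4: (45.4,10) -> (57.8,10) [heading=0, move]
  PU: pen up
  FD 5.3: (57.8,10) -> (63.1,10) [heading=0, move]
]
Final: pos=(63.1,10), heading=0, 1 segment(s) drawn

Answer: 63.1 10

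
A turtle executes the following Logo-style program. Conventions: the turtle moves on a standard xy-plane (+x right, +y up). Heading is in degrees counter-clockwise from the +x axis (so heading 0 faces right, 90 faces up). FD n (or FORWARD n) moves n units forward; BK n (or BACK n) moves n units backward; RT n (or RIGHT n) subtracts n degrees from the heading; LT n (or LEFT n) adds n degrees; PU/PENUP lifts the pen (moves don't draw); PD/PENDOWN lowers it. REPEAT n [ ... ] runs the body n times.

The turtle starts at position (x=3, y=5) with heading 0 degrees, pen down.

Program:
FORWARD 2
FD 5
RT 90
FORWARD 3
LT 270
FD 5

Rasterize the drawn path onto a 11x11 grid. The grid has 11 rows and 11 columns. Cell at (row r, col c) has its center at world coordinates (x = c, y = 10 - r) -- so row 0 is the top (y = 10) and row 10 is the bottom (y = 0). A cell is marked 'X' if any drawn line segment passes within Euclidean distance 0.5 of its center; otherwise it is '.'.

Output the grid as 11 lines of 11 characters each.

Segment 0: (3,5) -> (5,5)
Segment 1: (5,5) -> (10,5)
Segment 2: (10,5) -> (10,2)
Segment 3: (10,2) -> (5,2)

Answer: ...........
...........
...........
...........
...........
...XXXXXXXX
..........X
..........X
.....XXXXXX
...........
...........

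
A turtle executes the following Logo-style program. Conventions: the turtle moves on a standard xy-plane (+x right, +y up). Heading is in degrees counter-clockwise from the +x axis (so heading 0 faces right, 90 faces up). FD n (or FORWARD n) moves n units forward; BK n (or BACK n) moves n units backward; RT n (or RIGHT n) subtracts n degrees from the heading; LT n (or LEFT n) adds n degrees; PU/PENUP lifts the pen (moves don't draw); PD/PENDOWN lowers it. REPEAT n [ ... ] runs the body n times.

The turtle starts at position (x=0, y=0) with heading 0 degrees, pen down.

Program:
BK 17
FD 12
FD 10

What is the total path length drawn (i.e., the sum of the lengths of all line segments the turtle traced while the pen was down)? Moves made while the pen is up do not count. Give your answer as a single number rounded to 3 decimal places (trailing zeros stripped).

Answer: 39

Derivation:
Executing turtle program step by step:
Start: pos=(0,0), heading=0, pen down
BK 17: (0,0) -> (-17,0) [heading=0, draw]
FD 12: (-17,0) -> (-5,0) [heading=0, draw]
FD 10: (-5,0) -> (5,0) [heading=0, draw]
Final: pos=(5,0), heading=0, 3 segment(s) drawn

Segment lengths:
  seg 1: (0,0) -> (-17,0), length = 17
  seg 2: (-17,0) -> (-5,0), length = 12
  seg 3: (-5,0) -> (5,0), length = 10
Total = 39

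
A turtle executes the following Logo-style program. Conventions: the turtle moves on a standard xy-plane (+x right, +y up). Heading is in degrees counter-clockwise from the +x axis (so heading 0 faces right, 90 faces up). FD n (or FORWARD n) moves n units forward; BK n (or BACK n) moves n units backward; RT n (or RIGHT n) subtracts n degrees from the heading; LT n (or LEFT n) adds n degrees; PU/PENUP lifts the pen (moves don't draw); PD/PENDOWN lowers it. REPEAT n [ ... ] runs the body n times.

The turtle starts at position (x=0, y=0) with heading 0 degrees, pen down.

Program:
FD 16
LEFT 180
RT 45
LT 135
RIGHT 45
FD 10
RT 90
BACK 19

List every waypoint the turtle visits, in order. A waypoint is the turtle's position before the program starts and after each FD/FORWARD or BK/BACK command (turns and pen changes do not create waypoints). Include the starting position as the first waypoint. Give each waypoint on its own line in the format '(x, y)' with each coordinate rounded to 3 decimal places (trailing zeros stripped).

Executing turtle program step by step:
Start: pos=(0,0), heading=0, pen down
FD 16: (0,0) -> (16,0) [heading=0, draw]
LT 180: heading 0 -> 180
RT 45: heading 180 -> 135
LT 135: heading 135 -> 270
RT 45: heading 270 -> 225
FD 10: (16,0) -> (8.929,-7.071) [heading=225, draw]
RT 90: heading 225 -> 135
BK 19: (8.929,-7.071) -> (22.364,-20.506) [heading=135, draw]
Final: pos=(22.364,-20.506), heading=135, 3 segment(s) drawn
Waypoints (4 total):
(0, 0)
(16, 0)
(8.929, -7.071)
(22.364, -20.506)

Answer: (0, 0)
(16, 0)
(8.929, -7.071)
(22.364, -20.506)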